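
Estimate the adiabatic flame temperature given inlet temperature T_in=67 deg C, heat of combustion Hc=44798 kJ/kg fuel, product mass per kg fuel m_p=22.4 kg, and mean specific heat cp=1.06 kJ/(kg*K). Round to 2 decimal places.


T_ad = T_in + Hc / (m_p * cp)
Denominator = 22.4 * 1.06 = 23.7440
Temperature rise = 44798 / 23.7440 = 1886.71 K
T_ad = 67 + 1886.71 = 1953.71 deg C


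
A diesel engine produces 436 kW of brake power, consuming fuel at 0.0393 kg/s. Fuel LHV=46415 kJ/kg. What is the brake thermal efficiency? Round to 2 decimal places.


eta_BTE = (BP / (mf * LHV)) * 100
Denominator = 0.0393 * 46415 = 1824.1095 kW
eta_BTE = (436 / 1824.1095) * 100 = 23.90%


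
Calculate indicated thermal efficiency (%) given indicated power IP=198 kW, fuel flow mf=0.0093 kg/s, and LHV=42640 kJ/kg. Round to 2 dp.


eta_ith = (IP / (mf * LHV)) * 100
Denominator = 0.0093 * 42640 = 396.5520 kW
eta_ith = (198 / 396.5520) * 100 = 49.93%


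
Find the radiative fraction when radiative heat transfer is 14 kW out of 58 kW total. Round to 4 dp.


f_rad = Q_rad / Q_total
f_rad = 14 / 58 = 0.2414


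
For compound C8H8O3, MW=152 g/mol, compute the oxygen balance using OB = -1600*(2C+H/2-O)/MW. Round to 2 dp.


OB = -1600 * (2C + H/2 - O) / MW
Inner = 2*8 + 8/2 - 3 = 17.00
OB = -1600 * 17.00 / 152 = -178.95%


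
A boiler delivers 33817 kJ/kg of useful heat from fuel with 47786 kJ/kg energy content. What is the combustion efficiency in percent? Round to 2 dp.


Efficiency = (Q_useful / Q_fuel) * 100
Efficiency = (33817 / 47786) * 100
Efficiency = 0.7077 * 100 = 70.77%


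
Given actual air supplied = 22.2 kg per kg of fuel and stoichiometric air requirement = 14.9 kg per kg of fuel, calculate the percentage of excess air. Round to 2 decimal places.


Excess air = actual - stoichiometric = 22.2 - 14.9 = 7.30 kg/kg fuel
Excess air % = (excess / stoich) * 100 = (7.30 / 14.9) * 100 = 48.99%


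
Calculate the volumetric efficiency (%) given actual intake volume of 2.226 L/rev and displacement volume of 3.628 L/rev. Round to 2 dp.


eta_v = (V_actual / V_disp) * 100
Ratio = 2.226 / 3.628 = 0.6136
eta_v = 0.6136 * 100 = 61.36%


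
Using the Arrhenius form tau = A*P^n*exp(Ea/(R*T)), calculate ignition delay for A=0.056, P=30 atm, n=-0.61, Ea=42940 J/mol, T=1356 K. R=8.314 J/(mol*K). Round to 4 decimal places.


tau = A * P^n * exp(Ea/(R*T))
P^n = 30^(-0.61) = 0.12559028
Ea/(R*T) = 42940/(8.314*1356) = 3.808837
exp(Ea/(R*T)) = 45.097937
tau = 0.056 * 0.12559028 * 45.097937 = 0.3172 ms


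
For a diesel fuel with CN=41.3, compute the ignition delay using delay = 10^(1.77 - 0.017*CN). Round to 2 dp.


delay = 10^(1.77 - 0.017*CN)
Exponent = 1.77 - 0.017*41.3 = 1.0679
delay = 10^1.0679 = 11.69 ms


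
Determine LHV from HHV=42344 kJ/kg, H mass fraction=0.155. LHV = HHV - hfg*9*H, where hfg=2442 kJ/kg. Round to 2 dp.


LHV = HHV - hfg * 9 * H
Water correction = 2442 * 9 * 0.155 = 3406.590 kJ/kg
LHV = 42344 - 3406.590 = 38937.41 kJ/kg


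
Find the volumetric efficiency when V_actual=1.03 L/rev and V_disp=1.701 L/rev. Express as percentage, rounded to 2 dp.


eta_v = (V_actual / V_disp) * 100
Ratio = 1.03 / 1.701 = 0.6055
eta_v = 0.6055 * 100 = 60.55%


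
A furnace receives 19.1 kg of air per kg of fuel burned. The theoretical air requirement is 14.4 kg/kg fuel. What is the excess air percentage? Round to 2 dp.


Excess air = actual - stoichiometric = 19.1 - 14.4 = 4.70 kg/kg fuel
Excess air % = (excess / stoich) * 100 = (4.70 / 14.4) * 100 = 32.64%


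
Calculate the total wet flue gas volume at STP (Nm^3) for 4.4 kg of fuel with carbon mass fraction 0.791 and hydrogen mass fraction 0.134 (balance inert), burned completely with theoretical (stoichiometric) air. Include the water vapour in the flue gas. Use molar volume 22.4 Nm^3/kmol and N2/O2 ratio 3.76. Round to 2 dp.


Per kg fuel: CO2 = (C/12 kmol)*22.4 = (0.791/12)*22.4 = 1.47653 Nm^3
Per kg fuel: H2O = (H/2 kmol)*22.4 = (0.134/2)*22.4 = 1.50080 Nm^3
O2 needed per kg fuel = C/12 + H/4 = 0.791/12 + 0.134/4 = 0.09941667 kmol
Per kg fuel: N2 = O2*3.76*22.4 = 0.09941667*3.76*22.4 = 8.37327 Nm^3
Total per kg = 1.47653 + 1.50080 + 8.37327 = 11.35060 Nm^3
Total = 11.35060 * 4.4 = 49.94 Nm^3


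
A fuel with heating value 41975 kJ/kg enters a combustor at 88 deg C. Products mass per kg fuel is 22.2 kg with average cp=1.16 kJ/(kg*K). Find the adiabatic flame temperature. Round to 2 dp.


T_ad = T_in + Hc / (m_p * cp)
Denominator = 22.2 * 1.16 = 25.7520
Temperature rise = 41975 / 25.7520 = 1629.97 K
T_ad = 88 + 1629.97 = 1717.97 deg C


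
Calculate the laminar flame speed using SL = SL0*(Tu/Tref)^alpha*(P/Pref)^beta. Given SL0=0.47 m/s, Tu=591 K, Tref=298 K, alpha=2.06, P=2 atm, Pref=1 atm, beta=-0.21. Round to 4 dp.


SL = SL0 * (Tu/Tref)^alpha * (P/Pref)^beta
T ratio = 591/298 = 1.98322148
(T ratio)^alpha = 1.98322148^2.06 = 4.098120
(P/Pref)^beta = 2^(-0.21) = 0.864537
SL = 0.47 * 4.098120 * 0.864537 = 1.6652 m/s


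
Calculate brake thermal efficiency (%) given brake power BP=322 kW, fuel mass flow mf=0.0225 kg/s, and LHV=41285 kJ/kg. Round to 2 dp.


eta_BTE = (BP / (mf * LHV)) * 100
Denominator = 0.0225 * 41285 = 928.9125 kW
eta_BTE = (322 / 928.9125) * 100 = 34.66%


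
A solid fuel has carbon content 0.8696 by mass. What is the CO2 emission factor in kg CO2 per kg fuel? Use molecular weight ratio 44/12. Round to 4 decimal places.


EF = C_frac * (M_CO2 / M_C)
EF = 0.8696 * (44/12)
EF = 0.8696 * 3.666667 = 3.1885 kg_CO2/kg_fuel


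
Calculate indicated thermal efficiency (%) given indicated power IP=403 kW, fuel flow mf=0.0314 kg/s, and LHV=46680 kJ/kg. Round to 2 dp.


eta_ith = (IP / (mf * LHV)) * 100
Denominator = 0.0314 * 46680 = 1465.7520 kW
eta_ith = (403 / 1465.7520) * 100 = 27.49%


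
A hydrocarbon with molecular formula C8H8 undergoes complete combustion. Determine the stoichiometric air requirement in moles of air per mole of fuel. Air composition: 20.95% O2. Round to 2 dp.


Balanced combustion: C8H8 + 10 O2 -> 8 CO2 + 4 H2O
O2 needed = C + H/4 = 8 + 8/4 = 10.00 moles
Air moles = O2 / 0.2095 = 10.00 / 0.2095 = 47.73 moles air


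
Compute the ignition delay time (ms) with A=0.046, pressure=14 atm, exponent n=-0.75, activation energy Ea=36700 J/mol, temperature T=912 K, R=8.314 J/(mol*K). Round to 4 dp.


tau = A * P^n * exp(Ea/(R*T))
P^n = 14^(-0.75) = 0.13816689
Ea/(R*T) = 36700/(8.314*912) = 4.840177
exp(Ea/(R*T)) = 126.491685
tau = 0.046 * 0.13816689 * 126.491685 = 0.8039 ms


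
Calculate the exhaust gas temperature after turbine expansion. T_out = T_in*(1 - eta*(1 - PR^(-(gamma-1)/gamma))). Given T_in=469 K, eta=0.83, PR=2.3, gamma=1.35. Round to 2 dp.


T_out = T_in * (1 - eta * (1 - PR^(-(gamma-1)/gamma)))
Exponent = -(1.35-1)/1.35 = -0.25925926
PR^exp = 2.3^(-0.25925926) = 0.80578413
Factor = 1 - 0.83*(1 - 0.80578413) = 0.83880083
T_out = 469 * 0.83880083 = 393.40 K


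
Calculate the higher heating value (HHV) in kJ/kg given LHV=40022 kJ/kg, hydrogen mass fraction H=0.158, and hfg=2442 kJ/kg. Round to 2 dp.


HHV = LHV + hfg * 9 * H
Water addition = 2442 * 9 * 0.158 = 3472.524 kJ/kg
HHV = 40022 + 3472.524 = 43494.52 kJ/kg


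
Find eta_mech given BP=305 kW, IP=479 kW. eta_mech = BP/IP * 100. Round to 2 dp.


eta_mech = (BP / IP) * 100
Ratio = 305 / 479 = 0.6367
eta_mech = 0.6367 * 100 = 63.67%


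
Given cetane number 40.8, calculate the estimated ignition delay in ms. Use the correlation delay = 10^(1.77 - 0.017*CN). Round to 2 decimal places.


delay = 10^(1.77 - 0.017*CN)
Exponent = 1.77 - 0.017*40.8 = 1.0764
delay = 10^1.0764 = 11.92 ms


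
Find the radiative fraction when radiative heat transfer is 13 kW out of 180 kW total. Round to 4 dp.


f_rad = Q_rad / Q_total
f_rad = 13 / 180 = 0.0722


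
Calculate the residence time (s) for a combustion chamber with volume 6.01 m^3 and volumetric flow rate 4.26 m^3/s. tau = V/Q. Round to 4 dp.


tau = V / Q_flow
tau = 6.01 / 4.26 = 1.4108 s


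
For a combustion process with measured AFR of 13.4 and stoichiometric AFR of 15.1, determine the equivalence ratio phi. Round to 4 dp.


phi = AFR_stoich / AFR_actual
phi = 15.1 / 13.4 = 1.1269


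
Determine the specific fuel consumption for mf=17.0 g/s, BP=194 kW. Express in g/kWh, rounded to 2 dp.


SFC = (mf / BP) * 3600
Rate = 17.0 / 194 = 0.087629 g/(s*kW)
SFC = 0.087629 * 3600 = 315.46 g/kWh


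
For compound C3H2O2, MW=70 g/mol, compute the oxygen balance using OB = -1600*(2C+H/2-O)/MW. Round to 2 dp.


OB = -1600 * (2C + H/2 - O) / MW
Inner = 2*3 + 2/2 - 2 = 5.00
OB = -1600 * 5.00 / 70 = -114.29%


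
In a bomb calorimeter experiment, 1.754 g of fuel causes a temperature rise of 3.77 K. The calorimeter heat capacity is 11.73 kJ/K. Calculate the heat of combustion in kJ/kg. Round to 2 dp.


Hc = C_cal * delta_T / m_fuel
Q_released = 11.73 * 3.77 = 44.2221 kJ
m_fuel = 1.754 g = 1.754/1000 kg = 0.001754 kg
Hc = 44.2221 / 0.001754 = 25212.14 kJ/kg


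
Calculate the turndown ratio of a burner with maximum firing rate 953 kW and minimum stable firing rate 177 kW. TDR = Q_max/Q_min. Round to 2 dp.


TDR = Q_max / Q_min
TDR = 953 / 177 = 5.38


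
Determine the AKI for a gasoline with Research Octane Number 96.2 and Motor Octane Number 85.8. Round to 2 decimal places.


AKI = (RON + MON) / 2
AKI = (96.2 + 85.8) / 2
AKI = 182.0 / 2 = 91.00


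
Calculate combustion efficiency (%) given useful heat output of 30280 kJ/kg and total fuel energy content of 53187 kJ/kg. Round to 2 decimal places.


Efficiency = (Q_useful / Q_fuel) * 100
Efficiency = (30280 / 53187) * 100
Efficiency = 0.5693 * 100 = 56.93%


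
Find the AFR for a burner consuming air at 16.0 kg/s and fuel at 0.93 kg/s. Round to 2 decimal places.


AFR = m_air / m_fuel
AFR = 16.0 / 0.93 = 17.20


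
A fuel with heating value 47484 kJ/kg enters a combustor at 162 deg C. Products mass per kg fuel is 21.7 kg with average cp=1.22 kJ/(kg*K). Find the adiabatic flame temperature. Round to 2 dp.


T_ad = T_in + Hc / (m_p * cp)
Denominator = 21.7 * 1.22 = 26.4740
Temperature rise = 47484 / 26.4740 = 1793.61 K
T_ad = 162 + 1793.61 = 1955.61 deg C


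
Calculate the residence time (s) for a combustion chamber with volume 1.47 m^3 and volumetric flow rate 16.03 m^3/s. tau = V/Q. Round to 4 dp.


tau = V / Q_flow
tau = 1.47 / 16.03 = 0.0917 s


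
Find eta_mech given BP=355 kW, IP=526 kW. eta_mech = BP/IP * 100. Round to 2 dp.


eta_mech = (BP / IP) * 100
Ratio = 355 / 526 = 0.6749
eta_mech = 0.6749 * 100 = 67.49%


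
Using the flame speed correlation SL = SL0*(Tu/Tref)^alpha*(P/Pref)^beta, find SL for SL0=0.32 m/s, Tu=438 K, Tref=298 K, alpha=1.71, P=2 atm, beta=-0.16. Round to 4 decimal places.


SL = SL0 * (Tu/Tref)^alpha * (P/Pref)^beta
T ratio = 438/298 = 1.46979866
(T ratio)^alpha = 1.46979866^1.71 = 1.932017
(P/Pref)^beta = 2^(-0.16) = 0.895025
SL = 0.32 * 1.932017 * 0.895025 = 0.5533 m/s


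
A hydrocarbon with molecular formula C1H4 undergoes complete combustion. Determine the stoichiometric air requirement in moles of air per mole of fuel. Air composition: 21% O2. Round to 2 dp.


Balanced combustion: C1H4 + 2 O2 -> 1 CO2 + 2 H2O
O2 needed = C + H/4 = 1 + 4/4 = 2.00 moles
Air moles = O2 / 0.21 = 2.00 / 0.21 = 9.52 moles air


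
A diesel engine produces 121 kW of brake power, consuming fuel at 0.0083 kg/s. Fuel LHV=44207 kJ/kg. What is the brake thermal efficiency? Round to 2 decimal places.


eta_BTE = (BP / (mf * LHV)) * 100
Denominator = 0.0083 * 44207 = 366.9181 kW
eta_BTE = (121 / 366.9181) * 100 = 32.98%


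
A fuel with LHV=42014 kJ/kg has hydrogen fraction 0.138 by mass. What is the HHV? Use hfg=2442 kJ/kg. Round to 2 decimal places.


HHV = LHV + hfg * 9 * H
Water addition = 2442 * 9 * 0.138 = 3032.964 kJ/kg
HHV = 42014 + 3032.964 = 45046.96 kJ/kg


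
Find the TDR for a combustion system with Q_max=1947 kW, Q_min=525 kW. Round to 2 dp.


TDR = Q_max / Q_min
TDR = 1947 / 525 = 3.71


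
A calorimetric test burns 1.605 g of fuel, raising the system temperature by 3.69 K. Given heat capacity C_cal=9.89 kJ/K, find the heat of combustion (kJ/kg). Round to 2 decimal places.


Hc = C_cal * delta_T / m_fuel
Q_released = 9.89 * 3.69 = 36.4941 kJ
m_fuel = 1.605 g = 1.605/1000 kg = 0.001605 kg
Hc = 36.4941 / 0.001605 = 22737.76 kJ/kg


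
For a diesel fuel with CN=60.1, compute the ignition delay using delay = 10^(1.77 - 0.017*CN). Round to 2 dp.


delay = 10^(1.77 - 0.017*CN)
Exponent = 1.77 - 0.017*60.1 = 0.7483
delay = 10^0.7483 = 5.60 ms


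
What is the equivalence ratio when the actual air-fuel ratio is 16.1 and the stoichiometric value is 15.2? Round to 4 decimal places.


phi = AFR_stoich / AFR_actual
phi = 15.2 / 16.1 = 0.9441


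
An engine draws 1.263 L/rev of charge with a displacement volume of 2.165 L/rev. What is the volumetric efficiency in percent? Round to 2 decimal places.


eta_v = (V_actual / V_disp) * 100
Ratio = 1.263 / 2.165 = 0.5834
eta_v = 0.5834 * 100 = 58.34%


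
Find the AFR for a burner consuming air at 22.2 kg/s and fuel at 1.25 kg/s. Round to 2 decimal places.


AFR = m_air / m_fuel
AFR = 22.2 / 1.25 = 17.76


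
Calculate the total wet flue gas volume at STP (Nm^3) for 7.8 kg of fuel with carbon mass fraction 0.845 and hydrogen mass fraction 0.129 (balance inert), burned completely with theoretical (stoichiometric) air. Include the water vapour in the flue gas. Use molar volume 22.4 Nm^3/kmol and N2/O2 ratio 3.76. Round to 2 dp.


Per kg fuel: CO2 = (C/12 kmol)*22.4 = (0.845/12)*22.4 = 1.57733 Nm^3
Per kg fuel: H2O = (H/2 kmol)*22.4 = (0.129/2)*22.4 = 1.44480 Nm^3
O2 needed per kg fuel = C/12 + H/4 = 0.845/12 + 0.129/4 = 0.10266667 kmol
Per kg fuel: N2 = O2*3.76*22.4 = 0.10266667*3.76*22.4 = 8.64700 Nm^3
Total per kg = 1.57733 + 1.44480 + 8.64700 = 11.66913 Nm^3
Total = 11.66913 * 7.8 = 91.02 Nm^3


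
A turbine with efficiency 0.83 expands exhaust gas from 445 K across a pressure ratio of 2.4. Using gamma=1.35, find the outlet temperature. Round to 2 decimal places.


T_out = T_in * (1 - eta * (1 - PR^(-(gamma-1)/gamma)))
Exponent = -(1.35-1)/1.35 = -0.25925926
PR^exp = 2.4^(-0.25925926) = 0.79694200
Factor = 1 - 0.83*(1 - 0.79694200) = 0.83146186
T_out = 445 * 0.83146186 = 370.00 K


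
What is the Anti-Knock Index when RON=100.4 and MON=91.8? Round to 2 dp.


AKI = (RON + MON) / 2
AKI = (100.4 + 91.8) / 2
AKI = 192.2 / 2 = 96.10


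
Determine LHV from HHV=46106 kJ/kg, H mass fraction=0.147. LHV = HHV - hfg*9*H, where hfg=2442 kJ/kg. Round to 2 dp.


LHV = HHV - hfg * 9 * H
Water correction = 2442 * 9 * 0.147 = 3230.766 kJ/kg
LHV = 46106 - 3230.766 = 42875.23 kJ/kg


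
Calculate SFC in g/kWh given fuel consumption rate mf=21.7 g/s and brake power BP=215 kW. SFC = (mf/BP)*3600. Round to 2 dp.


SFC = (mf / BP) * 3600
Rate = 21.7 / 215 = 0.100930 g/(s*kW)
SFC = 0.100930 * 3600 = 363.35 g/kWh


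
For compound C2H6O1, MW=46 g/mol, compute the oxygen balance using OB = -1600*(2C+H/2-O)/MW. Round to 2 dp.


OB = -1600 * (2C + H/2 - O) / MW
Inner = 2*2 + 6/2 - 1 = 6.00
OB = -1600 * 6.00 / 46 = -208.70%


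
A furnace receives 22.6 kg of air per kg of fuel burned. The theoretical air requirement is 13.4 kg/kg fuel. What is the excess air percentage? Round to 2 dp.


Excess air = actual - stoichiometric = 22.6 - 13.4 = 9.20 kg/kg fuel
Excess air % = (excess / stoich) * 100 = (9.20 / 13.4) * 100 = 68.66%


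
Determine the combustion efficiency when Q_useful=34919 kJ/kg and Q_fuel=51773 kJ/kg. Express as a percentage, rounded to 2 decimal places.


Efficiency = (Q_useful / Q_fuel) * 100
Efficiency = (34919 / 51773) * 100
Efficiency = 0.6745 * 100 = 67.45%


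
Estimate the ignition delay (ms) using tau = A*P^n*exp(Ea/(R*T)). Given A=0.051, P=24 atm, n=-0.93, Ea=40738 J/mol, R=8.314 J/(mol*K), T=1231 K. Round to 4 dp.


tau = A * P^n * exp(Ea/(R*T))
P^n = 24^(-0.93) = 0.05204794
Ea/(R*T) = 40738/(8.314*1231) = 3.980445
exp(Ea/(R*T)) = 53.540856
tau = 0.051 * 0.05204794 * 53.540856 = 0.1421 ms


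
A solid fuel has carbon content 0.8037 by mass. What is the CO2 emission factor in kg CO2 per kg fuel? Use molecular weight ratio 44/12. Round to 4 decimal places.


EF = C_frac * (M_CO2 / M_C)
EF = 0.8037 * (44/12)
EF = 0.8037 * 3.666667 = 2.9469 kg_CO2/kg_fuel


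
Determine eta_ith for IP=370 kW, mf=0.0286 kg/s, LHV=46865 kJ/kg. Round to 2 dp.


eta_ith = (IP / (mf * LHV)) * 100
Denominator = 0.0286 * 46865 = 1340.3390 kW
eta_ith = (370 / 1340.3390) * 100 = 27.60%


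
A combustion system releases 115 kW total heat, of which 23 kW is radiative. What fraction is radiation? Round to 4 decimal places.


f_rad = Q_rad / Q_total
f_rad = 23 / 115 = 0.2000


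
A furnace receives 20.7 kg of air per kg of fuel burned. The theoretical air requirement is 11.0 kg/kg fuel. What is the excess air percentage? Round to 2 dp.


Excess air = actual - stoichiometric = 20.7 - 11.0 = 9.70 kg/kg fuel
Excess air % = (excess / stoich) * 100 = (9.70 / 11.0) * 100 = 88.18%


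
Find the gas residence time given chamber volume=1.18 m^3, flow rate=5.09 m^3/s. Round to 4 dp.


tau = V / Q_flow
tau = 1.18 / 5.09 = 0.2318 s


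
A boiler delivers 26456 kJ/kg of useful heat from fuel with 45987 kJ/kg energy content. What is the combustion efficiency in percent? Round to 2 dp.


Efficiency = (Q_useful / Q_fuel) * 100
Efficiency = (26456 / 45987) * 100
Efficiency = 0.5753 * 100 = 57.53%


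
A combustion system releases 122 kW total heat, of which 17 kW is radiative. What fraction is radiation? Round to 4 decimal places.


f_rad = Q_rad / Q_total
f_rad = 17 / 122 = 0.1393


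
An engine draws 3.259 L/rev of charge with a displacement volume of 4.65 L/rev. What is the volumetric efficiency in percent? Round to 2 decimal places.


eta_v = (V_actual / V_disp) * 100
Ratio = 3.259 / 4.65 = 0.7009
eta_v = 0.7009 * 100 = 70.09%


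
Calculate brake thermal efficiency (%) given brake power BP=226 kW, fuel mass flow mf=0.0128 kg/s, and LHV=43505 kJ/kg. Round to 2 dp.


eta_BTE = (BP / (mf * LHV)) * 100
Denominator = 0.0128 * 43505 = 556.8640 kW
eta_BTE = (226 / 556.8640) * 100 = 40.58%


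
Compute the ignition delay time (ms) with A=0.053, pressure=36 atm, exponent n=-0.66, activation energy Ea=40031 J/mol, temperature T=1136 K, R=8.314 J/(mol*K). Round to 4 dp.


tau = A * P^n * exp(Ea/(R*T))
P^n = 36^(-0.66) = 0.09393779
Ea/(R*T) = 40031/(8.314*1136) = 4.238460
exp(Ea/(R*T)) = 69.301045
tau = 0.053 * 0.09393779 * 69.301045 = 0.3450 ms


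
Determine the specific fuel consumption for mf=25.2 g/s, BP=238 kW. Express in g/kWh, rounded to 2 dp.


SFC = (mf / BP) * 3600
Rate = 25.2 / 238 = 0.105882 g/(s*kW)
SFC = 0.105882 * 3600 = 381.18 g/kWh


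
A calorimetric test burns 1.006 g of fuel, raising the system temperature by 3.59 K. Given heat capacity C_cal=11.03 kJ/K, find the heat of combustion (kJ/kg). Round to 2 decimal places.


Hc = C_cal * delta_T / m_fuel
Q_released = 11.03 * 3.59 = 39.5977 kJ
m_fuel = 1.006 g = 1.006/1000 kg = 0.001006 kg
Hc = 39.5977 / 0.001006 = 39361.53 kJ/kg


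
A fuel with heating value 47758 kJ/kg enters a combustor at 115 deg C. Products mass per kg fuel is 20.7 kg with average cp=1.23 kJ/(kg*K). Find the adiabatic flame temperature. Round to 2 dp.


T_ad = T_in + Hc / (m_p * cp)
Denominator = 20.7 * 1.23 = 25.4610
Temperature rise = 47758 / 25.4610 = 1875.73 K
T_ad = 115 + 1875.73 = 1990.73 deg C


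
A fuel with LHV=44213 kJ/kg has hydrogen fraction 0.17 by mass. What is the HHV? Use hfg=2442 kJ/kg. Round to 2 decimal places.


HHV = LHV + hfg * 9 * H
Water addition = 2442 * 9 * 0.17 = 3736.260 kJ/kg
HHV = 44213 + 3736.260 = 47949.26 kJ/kg


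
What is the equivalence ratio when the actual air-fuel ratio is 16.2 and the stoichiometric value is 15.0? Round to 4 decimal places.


phi = AFR_stoich / AFR_actual
phi = 15.0 / 16.2 = 0.9259


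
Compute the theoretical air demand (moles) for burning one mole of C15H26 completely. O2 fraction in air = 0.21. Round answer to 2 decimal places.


Balanced combustion: C15H26 + 21.5 O2 -> 15 CO2 + 13 H2O
O2 needed = C + H/4 = 15 + 26/4 = 21.50 moles
Air moles = O2 / 0.21 = 21.50 / 0.21 = 102.38 moles air


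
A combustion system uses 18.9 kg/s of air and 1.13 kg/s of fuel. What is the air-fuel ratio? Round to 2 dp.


AFR = m_air / m_fuel
AFR = 18.9 / 1.13 = 16.73


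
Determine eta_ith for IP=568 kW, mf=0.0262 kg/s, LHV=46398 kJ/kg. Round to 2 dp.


eta_ith = (IP / (mf * LHV)) * 100
Denominator = 0.0262 * 46398 = 1215.6276 kW
eta_ith = (568 / 1215.6276) * 100 = 46.72%


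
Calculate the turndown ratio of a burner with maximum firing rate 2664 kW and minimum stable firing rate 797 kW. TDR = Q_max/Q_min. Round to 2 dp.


TDR = Q_max / Q_min
TDR = 2664 / 797 = 3.34


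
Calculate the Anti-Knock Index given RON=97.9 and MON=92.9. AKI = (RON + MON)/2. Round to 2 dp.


AKI = (RON + MON) / 2
AKI = (97.9 + 92.9) / 2
AKI = 190.8 / 2 = 95.40


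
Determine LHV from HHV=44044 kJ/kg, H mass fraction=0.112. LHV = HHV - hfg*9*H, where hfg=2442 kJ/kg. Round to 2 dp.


LHV = HHV - hfg * 9 * H
Water correction = 2442 * 9 * 0.112 = 2461.536 kJ/kg
LHV = 44044 - 2461.536 = 41582.46 kJ/kg


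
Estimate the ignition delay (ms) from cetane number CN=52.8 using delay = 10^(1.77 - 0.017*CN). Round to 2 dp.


delay = 10^(1.77 - 0.017*CN)
Exponent = 1.77 - 0.017*52.8 = 0.8724
delay = 10^0.8724 = 7.45 ms


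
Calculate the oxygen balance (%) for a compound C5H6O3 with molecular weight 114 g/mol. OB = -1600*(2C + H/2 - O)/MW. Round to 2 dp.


OB = -1600 * (2C + H/2 - O) / MW
Inner = 2*5 + 6/2 - 3 = 10.00
OB = -1600 * 10.00 / 114 = -140.35%


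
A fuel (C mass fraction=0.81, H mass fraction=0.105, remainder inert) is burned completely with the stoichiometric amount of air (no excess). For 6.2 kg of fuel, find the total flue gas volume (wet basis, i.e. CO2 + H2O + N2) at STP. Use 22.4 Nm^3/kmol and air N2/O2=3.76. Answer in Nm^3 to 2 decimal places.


Per kg fuel: CO2 = (C/12 kmol)*22.4 = (0.81/12)*22.4 = 1.51200 Nm^3
Per kg fuel: H2O = (H/2 kmol)*22.4 = (0.105/2)*22.4 = 1.17600 Nm^3
O2 needed per kg fuel = C/12 + H/4 = 0.81/12 + 0.105/4 = 0.09375000 kmol
Per kg fuel: N2 = O2*3.76*22.4 = 0.09375000*3.76*22.4 = 7.89600 Nm^3
Total per kg = 1.51200 + 1.17600 + 7.89600 = 10.58400 Nm^3
Total = 10.58400 * 6.2 = 65.62 Nm^3


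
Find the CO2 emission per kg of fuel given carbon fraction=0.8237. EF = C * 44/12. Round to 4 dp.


EF = C_frac * (M_CO2 / M_C)
EF = 0.8237 * (44/12)
EF = 0.8237 * 3.666667 = 3.0202 kg_CO2/kg_fuel


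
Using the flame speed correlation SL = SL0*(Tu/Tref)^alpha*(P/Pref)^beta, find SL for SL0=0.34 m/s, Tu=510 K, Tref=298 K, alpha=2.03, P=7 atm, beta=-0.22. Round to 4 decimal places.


SL = SL0 * (Tu/Tref)^alpha * (P/Pref)^beta
T ratio = 510/298 = 1.71140940
(T ratio)^alpha = 1.71140940^2.03 = 2.976518
(P/Pref)^beta = 7^(-0.22) = 0.651746
SL = 0.34 * 2.976518 * 0.651746 = 0.6596 m/s


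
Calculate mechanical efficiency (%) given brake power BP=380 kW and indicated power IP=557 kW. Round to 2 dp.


eta_mech = (BP / IP) * 100
Ratio = 380 / 557 = 0.6822
eta_mech = 0.6822 * 100 = 68.22%


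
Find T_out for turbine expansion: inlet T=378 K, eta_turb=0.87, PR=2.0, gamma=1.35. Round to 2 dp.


T_out = T_in * (1 - eta * (1 - PR^(-(gamma-1)/gamma)))
Exponent = -(1.35-1)/1.35 = -0.25925926
PR^exp = 2.0^(-0.25925926) = 0.83551680
Factor = 1 - 0.87*(1 - 0.83551680) = 0.85689962
T_out = 378 * 0.85689962 = 323.91 K


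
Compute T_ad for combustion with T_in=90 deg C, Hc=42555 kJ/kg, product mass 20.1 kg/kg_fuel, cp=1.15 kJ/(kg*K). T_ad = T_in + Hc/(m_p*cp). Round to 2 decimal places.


T_ad = T_in + Hc / (m_p * cp)
Denominator = 20.1 * 1.15 = 23.1150
Temperature rise = 42555 / 23.1150 = 1841.01 K
T_ad = 90 + 1841.01 = 1931.01 deg C


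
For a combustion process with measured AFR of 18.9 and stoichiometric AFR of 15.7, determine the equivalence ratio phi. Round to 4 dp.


phi = AFR_stoich / AFR_actual
phi = 15.7 / 18.9 = 0.8307


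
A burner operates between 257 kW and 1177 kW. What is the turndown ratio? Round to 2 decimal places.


TDR = Q_max / Q_min
TDR = 1177 / 257 = 4.58


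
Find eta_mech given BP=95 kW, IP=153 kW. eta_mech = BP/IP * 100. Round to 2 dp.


eta_mech = (BP / IP) * 100
Ratio = 95 / 153 = 0.6209
eta_mech = 0.6209 * 100 = 62.09%


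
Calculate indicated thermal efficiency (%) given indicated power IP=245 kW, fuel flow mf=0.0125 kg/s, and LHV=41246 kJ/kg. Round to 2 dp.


eta_ith = (IP / (mf * LHV)) * 100
Denominator = 0.0125 * 41246 = 515.5750 kW
eta_ith = (245 / 515.5750) * 100 = 47.52%


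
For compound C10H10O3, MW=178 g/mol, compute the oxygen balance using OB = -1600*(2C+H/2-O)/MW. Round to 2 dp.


OB = -1600 * (2C + H/2 - O) / MW
Inner = 2*10 + 10/2 - 3 = 22.00
OB = -1600 * 22.00 / 178 = -197.75%


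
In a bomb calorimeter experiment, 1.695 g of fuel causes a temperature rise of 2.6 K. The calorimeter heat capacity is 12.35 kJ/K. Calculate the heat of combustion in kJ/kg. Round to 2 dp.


Hc = C_cal * delta_T / m_fuel
Q_released = 12.35 * 2.6 = 32.1100 kJ
m_fuel = 1.695 g = 1.695/1000 kg = 0.001695 kg
Hc = 32.1100 / 0.001695 = 18943.95 kJ/kg


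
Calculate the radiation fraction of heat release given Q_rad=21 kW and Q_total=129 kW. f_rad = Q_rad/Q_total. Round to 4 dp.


f_rad = Q_rad / Q_total
f_rad = 21 / 129 = 0.1628


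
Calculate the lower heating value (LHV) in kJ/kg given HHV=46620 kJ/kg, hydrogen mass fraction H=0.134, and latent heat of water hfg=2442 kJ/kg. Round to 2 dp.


LHV = HHV - hfg * 9 * H
Water correction = 2442 * 9 * 0.134 = 2945.052 kJ/kg
LHV = 46620 - 2945.052 = 43674.95 kJ/kg


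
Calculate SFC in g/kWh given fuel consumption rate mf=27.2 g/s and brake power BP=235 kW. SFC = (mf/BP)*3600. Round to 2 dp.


SFC = (mf / BP) * 3600
Rate = 27.2 / 235 = 0.115745 g/(s*kW)
SFC = 0.115745 * 3600 = 416.68 g/kWh


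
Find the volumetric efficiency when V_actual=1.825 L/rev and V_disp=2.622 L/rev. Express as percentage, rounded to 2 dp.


eta_v = (V_actual / V_disp) * 100
Ratio = 1.825 / 2.622 = 0.6960
eta_v = 0.6960 * 100 = 69.60%


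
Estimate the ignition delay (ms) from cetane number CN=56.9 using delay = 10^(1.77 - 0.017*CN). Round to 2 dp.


delay = 10^(1.77 - 0.017*CN)
Exponent = 1.77 - 0.017*56.9 = 0.8027
delay = 10^0.8027 = 6.35 ms


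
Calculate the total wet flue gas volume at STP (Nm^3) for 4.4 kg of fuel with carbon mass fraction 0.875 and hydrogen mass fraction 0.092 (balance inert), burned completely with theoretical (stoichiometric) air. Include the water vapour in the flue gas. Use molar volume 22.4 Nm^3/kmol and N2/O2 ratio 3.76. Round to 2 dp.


Per kg fuel: CO2 = (C/12 kmol)*22.4 = (0.875/12)*22.4 = 1.63333 Nm^3
Per kg fuel: H2O = (H/2 kmol)*22.4 = (0.092/2)*22.4 = 1.03040 Nm^3
O2 needed per kg fuel = C/12 + H/4 = 0.875/12 + 0.092/4 = 0.09591667 kmol
Per kg fuel: N2 = O2*3.76*22.4 = 0.09591667*3.76*22.4 = 8.07849 Nm^3
Total per kg = 1.63333 + 1.03040 + 8.07849 = 10.74222 Nm^3
Total = 10.74222 * 4.4 = 47.27 Nm^3


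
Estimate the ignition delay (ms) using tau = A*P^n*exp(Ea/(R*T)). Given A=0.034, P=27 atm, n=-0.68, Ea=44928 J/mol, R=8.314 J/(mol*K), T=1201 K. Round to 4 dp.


tau = A * P^n * exp(Ea/(R*T))
P^n = 27^(-0.68) = 0.10633412
Ea/(R*T) = 44928/(8.314*1201) = 4.499498
exp(Ea/(R*T)) = 89.971950
tau = 0.034 * 0.10633412 * 89.971950 = 0.3253 ms


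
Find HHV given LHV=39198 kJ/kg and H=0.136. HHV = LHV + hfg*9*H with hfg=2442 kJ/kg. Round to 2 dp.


HHV = LHV + hfg * 9 * H
Water addition = 2442 * 9 * 0.136 = 2989.008 kJ/kg
HHV = 39198 + 2989.008 = 42187.01 kJ/kg


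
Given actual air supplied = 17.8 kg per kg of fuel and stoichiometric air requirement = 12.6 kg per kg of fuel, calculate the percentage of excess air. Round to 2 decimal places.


Excess air = actual - stoichiometric = 17.8 - 12.6 = 5.20 kg/kg fuel
Excess air % = (excess / stoich) * 100 = (5.20 / 12.6) * 100 = 41.27%


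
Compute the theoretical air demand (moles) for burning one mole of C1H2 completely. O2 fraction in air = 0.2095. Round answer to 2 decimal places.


Balanced combustion: C1H2 + 1.5 O2 -> 1 CO2 + 1 H2O
O2 needed = C + H/4 = 1 + 2/4 = 1.50 moles
Air moles = O2 / 0.2095 = 1.50 / 0.2095 = 7.16 moles air


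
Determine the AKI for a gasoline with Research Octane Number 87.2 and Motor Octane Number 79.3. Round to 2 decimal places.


AKI = (RON + MON) / 2
AKI = (87.2 + 79.3) / 2
AKI = 166.5 / 2 = 83.25


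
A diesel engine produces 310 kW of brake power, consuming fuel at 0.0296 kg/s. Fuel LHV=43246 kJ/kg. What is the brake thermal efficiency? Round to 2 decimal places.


eta_BTE = (BP / (mf * LHV)) * 100
Denominator = 0.0296 * 43246 = 1280.0816 kW
eta_BTE = (310 / 1280.0816) * 100 = 24.22%


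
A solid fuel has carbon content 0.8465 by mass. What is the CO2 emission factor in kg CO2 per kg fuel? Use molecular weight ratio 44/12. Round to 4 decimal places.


EF = C_frac * (M_CO2 / M_C)
EF = 0.8465 * (44/12)
EF = 0.8465 * 3.666667 = 3.1038 kg_CO2/kg_fuel


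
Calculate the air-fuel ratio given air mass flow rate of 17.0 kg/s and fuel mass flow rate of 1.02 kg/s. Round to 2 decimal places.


AFR = m_air / m_fuel
AFR = 17.0 / 1.02 = 16.67


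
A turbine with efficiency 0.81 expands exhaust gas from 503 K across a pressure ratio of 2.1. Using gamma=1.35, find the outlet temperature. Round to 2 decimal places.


T_out = T_in * (1 - eta * (1 - PR^(-(gamma-1)/gamma)))
Exponent = -(1.35-1)/1.35 = -0.25925926
PR^exp = 2.1^(-0.25925926) = 0.82501466
Factor = 1 - 0.81*(1 - 0.82501466) = 0.85826187
T_out = 503 * 0.85826187 = 431.71 K


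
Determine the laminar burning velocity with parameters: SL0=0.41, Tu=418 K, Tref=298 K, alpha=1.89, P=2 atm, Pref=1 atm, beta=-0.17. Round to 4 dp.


SL = SL0 * (Tu/Tref)^alpha * (P/Pref)^beta
T ratio = 418/298 = 1.40268456
(T ratio)^alpha = 1.40268456^1.89 = 1.895634
(P/Pref)^beta = 2^(-0.17) = 0.888843
SL = 0.41 * 1.895634 * 0.888843 = 0.6908 m/s


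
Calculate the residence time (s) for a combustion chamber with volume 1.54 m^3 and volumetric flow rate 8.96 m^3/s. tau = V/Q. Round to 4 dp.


tau = V / Q_flow
tau = 1.54 / 8.96 = 0.1719 s


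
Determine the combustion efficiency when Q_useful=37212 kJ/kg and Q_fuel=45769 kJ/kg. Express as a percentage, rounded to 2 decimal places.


Efficiency = (Q_useful / Q_fuel) * 100
Efficiency = (37212 / 45769) * 100
Efficiency = 0.8130 * 100 = 81.30%


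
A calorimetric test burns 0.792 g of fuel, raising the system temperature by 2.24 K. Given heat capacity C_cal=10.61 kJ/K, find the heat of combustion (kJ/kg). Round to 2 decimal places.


Hc = C_cal * delta_T / m_fuel
Q_released = 10.61 * 2.24 = 23.7664 kJ
m_fuel = 0.792 g = 0.792/1000 kg = 0.000792 kg
Hc = 23.7664 / 0.000792 = 30008.08 kJ/kg


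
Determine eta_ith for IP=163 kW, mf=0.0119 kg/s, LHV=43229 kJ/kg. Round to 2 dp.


eta_ith = (IP / (mf * LHV)) * 100
Denominator = 0.0119 * 43229 = 514.4251 kW
eta_ith = (163 / 514.4251) * 100 = 31.69%


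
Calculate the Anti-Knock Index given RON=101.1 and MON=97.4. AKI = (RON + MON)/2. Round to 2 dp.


AKI = (RON + MON) / 2
AKI = (101.1 + 97.4) / 2
AKI = 198.5 / 2 = 99.25


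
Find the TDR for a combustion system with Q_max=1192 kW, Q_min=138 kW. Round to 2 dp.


TDR = Q_max / Q_min
TDR = 1192 / 138 = 8.64


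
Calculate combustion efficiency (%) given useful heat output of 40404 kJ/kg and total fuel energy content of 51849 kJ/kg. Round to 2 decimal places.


Efficiency = (Q_useful / Q_fuel) * 100
Efficiency = (40404 / 51849) * 100
Efficiency = 0.7793 * 100 = 77.93%


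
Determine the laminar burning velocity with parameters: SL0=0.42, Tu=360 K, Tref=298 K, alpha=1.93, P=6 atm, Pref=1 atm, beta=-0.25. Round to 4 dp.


SL = SL0 * (Tu/Tref)^alpha * (P/Pref)^beta
T ratio = 360/298 = 1.20805369
(T ratio)^alpha = 1.20805369^1.93 = 1.440212
(P/Pref)^beta = 6^(-0.25) = 0.638943
SL = 0.42 * 1.440212 * 0.638943 = 0.3865 m/s


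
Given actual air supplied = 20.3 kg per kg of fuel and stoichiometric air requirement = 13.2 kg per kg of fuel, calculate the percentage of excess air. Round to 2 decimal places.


Excess air = actual - stoichiometric = 20.3 - 13.2 = 7.10 kg/kg fuel
Excess air % = (excess / stoich) * 100 = (7.10 / 13.2) * 100 = 53.79%


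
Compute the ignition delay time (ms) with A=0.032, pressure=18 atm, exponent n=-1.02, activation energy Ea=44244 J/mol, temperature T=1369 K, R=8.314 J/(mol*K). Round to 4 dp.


tau = A * P^n * exp(Ea/(R*T))
P^n = 18^(-1.02) = 0.05243509
Ea/(R*T) = 44244/(8.314*1369) = 3.887236
exp(Ea/(R*T)) = 48.775887
tau = 0.032 * 0.05243509 * 48.775887 = 0.0818 ms


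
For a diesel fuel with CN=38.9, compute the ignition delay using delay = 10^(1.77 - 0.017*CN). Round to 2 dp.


delay = 10^(1.77 - 0.017*CN)
Exponent = 1.77 - 0.017*38.9 = 1.1087
delay = 10^1.1087 = 12.84 ms


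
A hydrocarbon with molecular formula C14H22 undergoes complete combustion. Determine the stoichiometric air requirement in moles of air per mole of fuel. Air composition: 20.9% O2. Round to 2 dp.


Balanced combustion: C14H22 + 19.5 O2 -> 14 CO2 + 11 H2O
O2 needed = C + H/4 = 14 + 22/4 = 19.50 moles
Air moles = O2 / 0.209 = 19.50 / 0.209 = 93.30 moles air


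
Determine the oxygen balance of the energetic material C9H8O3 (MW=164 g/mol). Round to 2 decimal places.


OB = -1600 * (2C + H/2 - O) / MW
Inner = 2*9 + 8/2 - 3 = 19.00
OB = -1600 * 19.00 / 164 = -185.37%


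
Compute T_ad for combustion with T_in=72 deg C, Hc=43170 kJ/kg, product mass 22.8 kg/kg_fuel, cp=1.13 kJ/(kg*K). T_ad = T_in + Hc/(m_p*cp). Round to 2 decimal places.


T_ad = T_in + Hc / (m_p * cp)
Denominator = 22.8 * 1.13 = 25.7640
Temperature rise = 43170 / 25.7640 = 1675.59 K
T_ad = 72 + 1675.59 = 1747.59 deg C


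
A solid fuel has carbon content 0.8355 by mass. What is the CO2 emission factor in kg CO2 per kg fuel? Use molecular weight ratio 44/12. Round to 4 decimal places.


EF = C_frac * (M_CO2 / M_C)
EF = 0.8355 * (44/12)
EF = 0.8355 * 3.666667 = 3.0635 kg_CO2/kg_fuel


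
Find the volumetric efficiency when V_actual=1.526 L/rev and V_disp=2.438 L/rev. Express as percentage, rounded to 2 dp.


eta_v = (V_actual / V_disp) * 100
Ratio = 1.526 / 2.438 = 0.6259
eta_v = 0.6259 * 100 = 62.59%


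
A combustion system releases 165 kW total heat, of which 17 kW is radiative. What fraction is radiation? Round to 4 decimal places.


f_rad = Q_rad / Q_total
f_rad = 17 / 165 = 0.1030


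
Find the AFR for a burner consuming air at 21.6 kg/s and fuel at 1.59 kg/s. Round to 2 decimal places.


AFR = m_air / m_fuel
AFR = 21.6 / 1.59 = 13.58


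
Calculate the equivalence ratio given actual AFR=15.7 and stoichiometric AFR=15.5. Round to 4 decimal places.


phi = AFR_stoich / AFR_actual
phi = 15.5 / 15.7 = 0.9873


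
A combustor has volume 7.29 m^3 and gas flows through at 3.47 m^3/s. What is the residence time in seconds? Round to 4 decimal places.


tau = V / Q_flow
tau = 7.29 / 3.47 = 2.1009 s


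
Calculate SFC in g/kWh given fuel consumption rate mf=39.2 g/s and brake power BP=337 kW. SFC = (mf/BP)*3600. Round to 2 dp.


SFC = (mf / BP) * 3600
Rate = 39.2 / 337 = 0.116320 g/(s*kW)
SFC = 0.116320 * 3600 = 418.75 g/kWh


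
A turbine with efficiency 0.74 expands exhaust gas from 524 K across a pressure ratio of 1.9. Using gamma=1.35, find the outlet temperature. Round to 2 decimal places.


T_out = T_in * (1 - eta * (1 - PR^(-(gamma-1)/gamma)))
Exponent = -(1.35-1)/1.35 = -0.25925926
PR^exp = 1.9^(-0.25925926) = 0.84670193
Factor = 1 - 0.74*(1 - 0.84670193) = 0.88655943
T_out = 524 * 0.88655943 = 464.56 K


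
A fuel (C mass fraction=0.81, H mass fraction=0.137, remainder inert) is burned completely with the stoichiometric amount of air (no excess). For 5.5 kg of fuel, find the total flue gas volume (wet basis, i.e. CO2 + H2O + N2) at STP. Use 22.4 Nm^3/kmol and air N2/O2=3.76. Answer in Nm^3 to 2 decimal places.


Per kg fuel: CO2 = (C/12 kmol)*22.4 = (0.81/12)*22.4 = 1.51200 Nm^3
Per kg fuel: H2O = (H/2 kmol)*22.4 = (0.137/2)*22.4 = 1.53440 Nm^3
O2 needed per kg fuel = C/12 + H/4 = 0.81/12 + 0.137/4 = 0.10175000 kmol
Per kg fuel: N2 = O2*3.76*22.4 = 0.10175000*3.76*22.4 = 8.56979 Nm^3
Total per kg = 1.51200 + 1.53440 + 8.56979 = 11.61619 Nm^3
Total = 11.61619 * 5.5 = 63.89 Nm^3


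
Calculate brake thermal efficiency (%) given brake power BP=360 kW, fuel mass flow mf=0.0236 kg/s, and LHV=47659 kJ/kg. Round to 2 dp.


eta_BTE = (BP / (mf * LHV)) * 100
Denominator = 0.0236 * 47659 = 1124.7524 kW
eta_BTE = (360 / 1124.7524) * 100 = 32.01%


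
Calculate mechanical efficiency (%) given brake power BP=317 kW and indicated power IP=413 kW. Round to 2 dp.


eta_mech = (BP / IP) * 100
Ratio = 317 / 413 = 0.7676
eta_mech = 0.7676 * 100 = 76.76%


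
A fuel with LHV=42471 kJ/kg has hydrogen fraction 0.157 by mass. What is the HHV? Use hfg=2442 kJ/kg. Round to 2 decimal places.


HHV = LHV + hfg * 9 * H
Water addition = 2442 * 9 * 0.157 = 3450.546 kJ/kg
HHV = 42471 + 3450.546 = 45921.55 kJ/kg


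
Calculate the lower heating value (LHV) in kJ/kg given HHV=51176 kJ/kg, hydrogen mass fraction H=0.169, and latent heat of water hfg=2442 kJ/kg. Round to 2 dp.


LHV = HHV - hfg * 9 * H
Water correction = 2442 * 9 * 0.169 = 3714.282 kJ/kg
LHV = 51176 - 3714.282 = 47461.72 kJ/kg


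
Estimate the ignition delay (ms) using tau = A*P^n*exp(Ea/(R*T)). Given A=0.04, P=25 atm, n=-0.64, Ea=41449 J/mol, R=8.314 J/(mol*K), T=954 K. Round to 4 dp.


tau = A * P^n * exp(Ea/(R*T))
P^n = 25^(-0.64) = 0.12744371
Ea/(R*T) = 41449/(8.314*954) = 5.225835
exp(Ea/(R*T)) = 186.016360
tau = 0.04 * 0.12744371 * 186.016360 = 0.9483 ms


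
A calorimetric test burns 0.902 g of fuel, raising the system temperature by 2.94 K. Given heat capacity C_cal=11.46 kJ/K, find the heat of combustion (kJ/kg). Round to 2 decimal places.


Hc = C_cal * delta_T / m_fuel
Q_released = 11.46 * 2.94 = 33.6924 kJ
m_fuel = 0.902 g = 0.902/1000 kg = 0.000902 kg
Hc = 33.6924 / 0.000902 = 37352.99 kJ/kg


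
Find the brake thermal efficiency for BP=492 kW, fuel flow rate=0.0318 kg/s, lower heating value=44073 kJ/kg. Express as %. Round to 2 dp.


eta_BTE = (BP / (mf * LHV)) * 100
Denominator = 0.0318 * 44073 = 1401.5214 kW
eta_BTE = (492 / 1401.5214) * 100 = 35.10%


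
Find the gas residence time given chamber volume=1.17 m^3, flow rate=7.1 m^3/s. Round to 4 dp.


tau = V / Q_flow
tau = 1.17 / 7.1 = 0.1648 s


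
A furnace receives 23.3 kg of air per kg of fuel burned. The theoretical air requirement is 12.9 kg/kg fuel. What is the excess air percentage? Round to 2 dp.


Excess air = actual - stoichiometric = 23.3 - 12.9 = 10.40 kg/kg fuel
Excess air % = (excess / stoich) * 100 = (10.40 / 12.9) * 100 = 80.62%


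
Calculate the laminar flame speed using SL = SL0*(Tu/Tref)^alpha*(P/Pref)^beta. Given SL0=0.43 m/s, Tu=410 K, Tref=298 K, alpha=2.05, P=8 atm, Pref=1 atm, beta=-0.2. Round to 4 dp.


SL = SL0 * (Tu/Tref)^alpha * (P/Pref)^beta
T ratio = 410/298 = 1.37583893
(T ratio)^alpha = 1.37583893^2.05 = 1.923373
(P/Pref)^beta = 8^(-0.2) = 0.659754
SL = 0.43 * 1.923373 * 0.659754 = 0.5456 m/s


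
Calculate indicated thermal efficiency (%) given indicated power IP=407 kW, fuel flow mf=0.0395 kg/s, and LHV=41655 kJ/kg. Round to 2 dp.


eta_ith = (IP / (mf * LHV)) * 100
Denominator = 0.0395 * 41655 = 1645.3725 kW
eta_ith = (407 / 1645.3725) * 100 = 24.74%


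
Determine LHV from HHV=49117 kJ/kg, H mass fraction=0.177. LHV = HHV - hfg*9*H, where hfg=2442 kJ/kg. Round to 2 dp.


LHV = HHV - hfg * 9 * H
Water correction = 2442 * 9 * 0.177 = 3890.106 kJ/kg
LHV = 49117 - 3890.106 = 45226.89 kJ/kg
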